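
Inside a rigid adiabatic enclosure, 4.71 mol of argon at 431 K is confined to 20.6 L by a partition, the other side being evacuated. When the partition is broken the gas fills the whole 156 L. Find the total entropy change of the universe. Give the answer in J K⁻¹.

For an ideal gas in free expansion Q = 0 and W = 0, so T is unchanged.
Entropy is a state function; using a reversible isothermal path, ΔS_gas = nR ln(V₂/V₁) = 4.71 × 8.314 × ln(156/20.6) = 79.3 J/K.
The insulated surroundings exchange no heat, so ΔS_surr = 0 and ΔS_universe = ΔS_gas.

ΔS_universe = 79.3 J/K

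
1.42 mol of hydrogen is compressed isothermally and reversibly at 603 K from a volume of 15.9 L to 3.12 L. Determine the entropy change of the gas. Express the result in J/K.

ΔS_gas = -19.2 J/K

For an isothermal ideal gas ΔS_gas = nR ln(V₂/V₁) = 1.42 × 8.314 × ln(3.12/15.9) = -19.2 J/K.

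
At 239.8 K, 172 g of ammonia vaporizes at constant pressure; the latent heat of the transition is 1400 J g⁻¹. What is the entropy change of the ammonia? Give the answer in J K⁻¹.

Heat absorbed by the substance: Q = mL = 172 × 1400 = 240800 J.
At constant T, ΔS = Q_rev/T = 240800 / 239.8 = 1000 J/K.

ΔS = 1000 J/K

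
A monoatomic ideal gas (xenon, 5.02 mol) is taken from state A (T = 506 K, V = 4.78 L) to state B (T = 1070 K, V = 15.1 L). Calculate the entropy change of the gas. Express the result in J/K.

Entropy is a state function: ΔS = nC_V ln(T₂/T₁) + nR ln(V₂/V₁), with C_V = 3R/2 = 12.47 J mol⁻¹ K⁻¹ for a monoatomic ideal gas.
ΔS = 5.02 × [12.47 × ln(1070/506) + 8.314 × ln(15.1/4.78)] = 94.9 J/K.

ΔS = 94.9 J/K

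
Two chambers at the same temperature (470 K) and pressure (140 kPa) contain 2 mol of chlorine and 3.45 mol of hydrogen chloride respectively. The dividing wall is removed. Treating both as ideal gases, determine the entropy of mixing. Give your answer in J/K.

ΔS_mix = 29.8 J/K

Mole fractions: x_A = 2/5.45 = 0.367, x_B = 0.633.
ΔS_mix = −R(n_A ln x_A + n_B ln x_B) = −8.314 × (2 ln 0.367 + 3.45 ln 0.633) = 29.8 J/K.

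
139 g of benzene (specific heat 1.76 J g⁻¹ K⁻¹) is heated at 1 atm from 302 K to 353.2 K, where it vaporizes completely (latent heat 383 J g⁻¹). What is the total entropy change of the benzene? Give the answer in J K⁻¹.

ΔS = 189 J/K

Warming step: ΔS₁ = m c ln(T_tr/T_i) = 139 × 1.76 × ln(353.2/302) = 38.31 J/K.
Phase change: ΔS₂ = +mL/T_tr = 139 × 383 / 353.2 = 150.7 J/K.
ΔS_total = (38.31) + (150.7) = 189 J/K.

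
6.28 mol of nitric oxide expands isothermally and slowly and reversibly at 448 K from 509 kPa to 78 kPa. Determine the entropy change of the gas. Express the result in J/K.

ΔS_gas = 97.9 J/K

For an isothermal ideal gas ΔS_gas = nR ln(P₁/P₂) = 6.28 × 8.314 × ln(509/78) = 97.9 J/K.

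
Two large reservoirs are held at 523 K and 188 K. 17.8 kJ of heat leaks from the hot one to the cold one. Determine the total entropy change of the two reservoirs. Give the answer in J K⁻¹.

ΔS_total = 60.6 J/K

ΔS_hot = −Q/T_H = −17800/523 = -34.034 J/K and ΔS_cold = +Q/T_C = 17800/188 = 94.681 J/K.
ΔS_total = -34.034 + 94.681 = 60.6 J/K, positive as the second law requires.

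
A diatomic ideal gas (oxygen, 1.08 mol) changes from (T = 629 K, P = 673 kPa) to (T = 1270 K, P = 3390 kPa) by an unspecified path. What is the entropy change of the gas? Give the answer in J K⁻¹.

ΔS = 7.56 J/K

ΔS = nC_p ln(T₂/T₁) − nR ln(P₂/P₁), with C_p = 7R/2 = 29.1 J mol⁻¹ K⁻¹ for a diatomic ideal gas.
ΔS = 1.08 × [29.1 × ln(1270/629) − 8.314 × ln(3390/673)] = 7.56 J/K.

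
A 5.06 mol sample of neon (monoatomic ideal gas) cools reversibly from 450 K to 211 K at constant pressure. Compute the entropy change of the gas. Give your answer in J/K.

At constant pressure, ΔS = nC_p ln(T₂/T₁) with C_p = 5R/2 = 20.79 J mol⁻¹ K⁻¹.
ΔS = 5.06 × 20.79 × ln(211/450) = -79.7 J/K.

ΔS = -79.7 J/K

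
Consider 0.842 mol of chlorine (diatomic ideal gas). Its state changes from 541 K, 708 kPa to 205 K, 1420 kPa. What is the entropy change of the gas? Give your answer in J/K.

ΔS = nC_p ln(T₂/T₁) − nR ln(P₂/P₁), with C_p = 7R/2 = 29.1 J mol⁻¹ K⁻¹ for a diatomic ideal gas.
ΔS = 0.842 × [29.1 × ln(205/541) − 8.314 × ln(1420/708)] = -28.6 J/K.

ΔS = -28.6 J/K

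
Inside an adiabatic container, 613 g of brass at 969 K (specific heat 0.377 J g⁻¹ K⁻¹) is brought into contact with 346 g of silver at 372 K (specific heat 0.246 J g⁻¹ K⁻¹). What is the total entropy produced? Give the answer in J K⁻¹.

ΔS_total = 24.1 J/K

Energy balance: T_f = (m₁c₁T₁ + m₂c₂T₂)/(m₁c₁ + m₂c₂) = 808.31 K.
ΔS₁ = m₁c₁ ln(T_f/T₁) = 231.101 × ln(808.31/969) = -41.9 J/K.
ΔS₂ = m₂c₂ ln(T_f/T₂) = 85.116 × ln(808.31/372) = 66.05 J/K.
ΔS_total = -41.9 + 66.05 = 24.1 J/K.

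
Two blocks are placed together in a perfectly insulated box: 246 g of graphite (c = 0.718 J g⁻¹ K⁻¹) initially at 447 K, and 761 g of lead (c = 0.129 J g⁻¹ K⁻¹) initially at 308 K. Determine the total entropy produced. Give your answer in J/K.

Energy balance: T_f = (m₁c₁T₁ + m₂c₂T₂)/(m₁c₁ + m₂c₂) = 397.34 K.
ΔS₁ = m₁c₁ ln(T_f/T₁) = 176.628 × ln(397.34/447) = -20.8 J/K.
ΔS₂ = m₂c₂ ln(T_f/T₂) = 98.169 × ln(397.34/308) = 25 J/K.
ΔS_total = -20.8 + 25 = 4.2 J/K.

ΔS_total = 4.2 J/K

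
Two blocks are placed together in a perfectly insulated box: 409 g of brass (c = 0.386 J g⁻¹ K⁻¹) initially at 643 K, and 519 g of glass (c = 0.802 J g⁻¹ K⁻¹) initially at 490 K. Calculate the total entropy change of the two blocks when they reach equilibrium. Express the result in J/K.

ΔS_total = 4.39 J/K

Energy balance: T_f = (m₁c₁T₁ + m₂c₂T₂)/(m₁c₁ + m₂c₂) = 532.07 K.
ΔS₁ = m₁c₁ ln(T_f/T₁) = 157.874 × ln(532.07/643) = -29.9 J/K.
ΔS₂ = m₂c₂ ln(T_f/T₂) = 416.238 × ln(532.07/490) = 34.29 J/K.
ΔS_total = -29.9 + 34.29 = 4.39 J/K.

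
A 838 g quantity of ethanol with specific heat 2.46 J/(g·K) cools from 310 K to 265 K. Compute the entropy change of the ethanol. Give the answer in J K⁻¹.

ΔS = -323 J/K

ΔS = ∫dQ_rev/T = m c ln(T₂/T₁) = 838 × 2.46 × ln(265/310) = -323 J/K.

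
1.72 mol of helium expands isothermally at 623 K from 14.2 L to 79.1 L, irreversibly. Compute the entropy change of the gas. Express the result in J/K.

Entropy is a state function, so ΔS_gas depends only on the end states.
For an isothermal ideal gas ΔS_gas = nR ln(V₂/V₁) = 1.72 × 8.314 × ln(79.1/14.2) = 24.6 J/K.

ΔS_gas = 24.6 J/K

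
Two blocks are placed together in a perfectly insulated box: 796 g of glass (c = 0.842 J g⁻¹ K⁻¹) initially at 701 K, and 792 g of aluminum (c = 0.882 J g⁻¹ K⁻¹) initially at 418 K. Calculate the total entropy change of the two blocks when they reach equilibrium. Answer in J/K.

ΔS_total = 45.4 J/K

Energy balance: T_f = (m₁c₁T₁ + m₂c₂T₂)/(m₁c₁ + m₂c₂) = 556.57 K.
ΔS₁ = m₁c₁ ln(T_f/T₁) = 670.232 × ln(556.57/701) = -154.6 J/K.
ΔS₂ = m₂c₂ ln(T_f/T₂) = 698.544 × ln(556.57/418) = 200 J/K.
ΔS_total = -154.6 + 200 = 45.4 J/K.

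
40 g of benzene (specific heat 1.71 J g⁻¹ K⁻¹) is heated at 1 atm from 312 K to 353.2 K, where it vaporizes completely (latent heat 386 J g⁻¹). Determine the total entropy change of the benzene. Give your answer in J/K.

ΔS = 52.2 J/K

Warming step: ΔS₁ = m c ln(T_tr/T_i) = 40 × 1.71 × ln(353.2/312) = 8.484 J/K.
Phase change: ΔS₂ = +mL/T_tr = 40 × 386 / 353.2 = 43.71 J/K.
ΔS_total = (8.484) + (43.71) = 52.2 J/K.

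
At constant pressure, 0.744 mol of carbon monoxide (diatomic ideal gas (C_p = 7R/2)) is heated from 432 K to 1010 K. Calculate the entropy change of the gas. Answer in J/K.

At constant pressure, ΔS = nC_p ln(T₂/T₁) with C_p = 7R/2 = 29.1 J mol⁻¹ K⁻¹.
ΔS = 0.744 × 29.1 × ln(1010/432) = 18.4 J/K.

ΔS = 18.4 J/K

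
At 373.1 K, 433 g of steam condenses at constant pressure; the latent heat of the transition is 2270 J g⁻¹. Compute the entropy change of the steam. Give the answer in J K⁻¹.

Heat released by the substance: Q = −mL = −433 × 2270 = −982910 J.
At constant T, ΔS = Q_rev/T = −982910 / 373.1 = -2630 J/K.

ΔS = -2630 J/K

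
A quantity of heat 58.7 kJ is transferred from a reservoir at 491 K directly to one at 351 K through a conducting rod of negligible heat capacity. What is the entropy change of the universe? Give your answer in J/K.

ΔS_total = 47.7 J/K

ΔS_hot = −Q/T_H = −58700/491 = -119.55 J/K and ΔS_cold = +Q/T_C = 58700/351 = 167.24 J/K.
ΔS_total = -119.55 + 167.24 = 47.7 J/K, positive as the second law requires.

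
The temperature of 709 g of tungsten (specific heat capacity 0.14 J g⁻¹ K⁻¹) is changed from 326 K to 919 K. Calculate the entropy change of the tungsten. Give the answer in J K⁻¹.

ΔS = ∫dQ_rev/T = m c ln(T₂/T₁) = 709 × 0.14 × ln(919/326) = 103 J/K.

ΔS = 103 J/K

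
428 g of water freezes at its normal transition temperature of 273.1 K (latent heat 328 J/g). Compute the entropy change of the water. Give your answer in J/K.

ΔS = -514 J/K

Heat released by the substance: Q = −mL = −428 × 328 = −140384 J.
At constant T, ΔS = Q_rev/T = −140384 / 273.1 = -514 J/K.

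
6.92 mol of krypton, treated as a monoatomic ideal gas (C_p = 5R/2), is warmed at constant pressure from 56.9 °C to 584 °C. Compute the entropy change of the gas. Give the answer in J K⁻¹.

ΔS = 137 J/K

In kelvin: T₁ = 330.05 K, T₂ = 857.15 K. At constant pressure, ΔS = nC_p ln(T₂/T₁) with C_p = 5R/2 = 20.79 J mol⁻¹ K⁻¹.
ΔS = 6.92 × 20.79 × ln(857.15/330.05) = 137 J/K.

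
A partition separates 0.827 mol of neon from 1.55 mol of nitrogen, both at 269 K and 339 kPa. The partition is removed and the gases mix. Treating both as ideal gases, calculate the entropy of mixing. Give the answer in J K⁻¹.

Mole fractions: x_A = 0.827/2.38 = 0.348, x_B = 0.652.
ΔS_mix = −R(n_A ln x_A + n_B ln x_B) = −8.314 × (0.827 ln 0.348 + 1.55 ln 0.652) = 12.8 J/K.

ΔS_mix = 12.8 J/K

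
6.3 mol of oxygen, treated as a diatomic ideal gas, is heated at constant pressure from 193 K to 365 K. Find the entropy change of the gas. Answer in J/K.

At constant pressure, ΔS = nC_p ln(T₂/T₁) with C_p = 7R/2 = 29.1 J mol⁻¹ K⁻¹.
ΔS = 6.3 × 29.1 × ln(365/193) = 117 J/K.

ΔS = 117 J/K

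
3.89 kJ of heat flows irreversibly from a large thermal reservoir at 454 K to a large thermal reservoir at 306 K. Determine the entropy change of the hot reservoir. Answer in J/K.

The hot reservoir loses heat Q, so ΔS_hot = −Q/T_H = −3890/454 = -8.57 J/K.

ΔS_hot = -8.57 J/K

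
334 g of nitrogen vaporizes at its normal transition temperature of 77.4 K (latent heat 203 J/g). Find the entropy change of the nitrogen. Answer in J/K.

ΔS = 876 J/K

Heat absorbed by the substance: Q = mL = 334 × 203 = 67802 J.
At constant T, ΔS = Q_rev/T = 67802 / 77.4 = 876 J/K.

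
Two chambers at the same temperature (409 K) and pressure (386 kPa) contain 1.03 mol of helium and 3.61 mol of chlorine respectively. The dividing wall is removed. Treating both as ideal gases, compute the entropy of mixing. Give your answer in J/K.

Mole fractions: x_A = 1.03/4.64 = 0.222, x_B = 0.778.
ΔS_mix = −R(n_A ln x_A + n_B ln x_B) = −8.314 × (1.03 ln 0.222 + 3.61 ln 0.778) = 20.4 J/K.

ΔS_mix = 20.4 J/K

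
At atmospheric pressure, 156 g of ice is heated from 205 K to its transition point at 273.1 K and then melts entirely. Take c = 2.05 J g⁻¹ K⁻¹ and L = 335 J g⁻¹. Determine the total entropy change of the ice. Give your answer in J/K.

Warming step: ΔS₁ = m c ln(T_tr/T_i) = 156 × 2.05 × ln(273.1/205) = 91.73 J/K.
Phase change: ΔS₂ = +mL/T_tr = 156 × 335 / 273.1 = 191.4 J/K.
ΔS_total = (91.73) + (191.4) = 283 J/K.

ΔS = 283 J/K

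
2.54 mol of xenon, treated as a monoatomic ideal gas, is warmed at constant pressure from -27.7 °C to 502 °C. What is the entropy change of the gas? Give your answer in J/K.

ΔS = 60.7 J/K

In kelvin: T₁ = 245.45 K, T₂ = 775.15 K. At constant pressure, ΔS = nC_p ln(T₂/T₁) with C_p = 5R/2 = 20.79 J mol⁻¹ K⁻¹.
ΔS = 2.54 × 20.79 × ln(775.15/245.45) = 60.7 J/K.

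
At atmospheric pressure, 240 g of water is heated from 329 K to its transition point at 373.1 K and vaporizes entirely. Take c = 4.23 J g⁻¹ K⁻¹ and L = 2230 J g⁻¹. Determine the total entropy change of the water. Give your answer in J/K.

ΔS = 1560 J/K

Warming step: ΔS₁ = m c ln(T_tr/T_i) = 240 × 4.23 × ln(373.1/329) = 127.7 J/K.
Phase change: ΔS₂ = +mL/T_tr = 240 × 2230 / 373.1 = 1434 J/K.
ΔS_total = (127.7) + (1434) = 1560 J/K.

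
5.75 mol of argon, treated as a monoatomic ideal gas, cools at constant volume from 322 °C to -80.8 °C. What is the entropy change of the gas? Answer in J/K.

ΔS = -81 J/K

In kelvin: T₁ = 595.15 K, T₂ = 192.35 K. At constant volume, ΔS = nC_V ln(T₂/T₁) with C_V = 3R/2 = 12.47 J mol⁻¹ K⁻¹.
ΔS = 5.75 × 12.47 × ln(192.35/595.15) = -81 J/K.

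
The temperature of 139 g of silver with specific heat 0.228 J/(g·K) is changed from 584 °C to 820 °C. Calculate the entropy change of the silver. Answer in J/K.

In kelvin: T₁ = 857.15 K, T₂ = 1093.15 K. ΔS = ∫dQ_rev/T = m c ln(T₂/T₁) = 139 × 0.228 × ln(1093.15/857.15) = 7.71 J/K.

ΔS = 7.71 J/K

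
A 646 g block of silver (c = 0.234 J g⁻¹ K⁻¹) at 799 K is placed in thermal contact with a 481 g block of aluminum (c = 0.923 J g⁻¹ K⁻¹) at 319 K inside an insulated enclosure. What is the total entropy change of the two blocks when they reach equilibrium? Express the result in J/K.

ΔS_total = 53.8 J/K

Energy balance: T_f = (m₁c₁T₁ + m₂c₂T₂)/(m₁c₁ + m₂c₂) = 440.92 K.
ΔS₁ = m₁c₁ ln(T_f/T₁) = 151.164 × ln(440.92/799) = -89.87 J/K.
ΔS₂ = m₂c₂ ln(T_f/T₂) = 443.963 × ln(440.92/319) = 143.7 J/K.
ΔS_total = -89.87 + 143.7 = 53.8 J/K.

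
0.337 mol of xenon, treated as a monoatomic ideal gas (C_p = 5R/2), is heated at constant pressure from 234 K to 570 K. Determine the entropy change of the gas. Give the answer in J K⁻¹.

ΔS = 6.24 J/K

At constant pressure, ΔS = nC_p ln(T₂/T₁) with C_p = 5R/2 = 20.79 J mol⁻¹ K⁻¹.
ΔS = 0.337 × 20.79 × ln(570/234) = 6.24 J/K.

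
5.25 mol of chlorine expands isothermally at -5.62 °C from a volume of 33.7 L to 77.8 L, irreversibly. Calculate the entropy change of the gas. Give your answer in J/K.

Entropy is a state function, so ΔS_gas depends only on the end states.
For an isothermal ideal gas ΔS_gas = nR ln(V₂/V₁) = 5.25 × 8.314 × ln(77.8/33.7) = 36.5 J/K.

ΔS_gas = 36.5 J/K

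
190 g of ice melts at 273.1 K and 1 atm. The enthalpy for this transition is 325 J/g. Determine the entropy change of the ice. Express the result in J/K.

Heat absorbed by the substance: Q = mL = 190 × 325 = 61750 J.
At constant T, ΔS = Q_rev/T = 61750 / 273.1 = 226 J/K.

ΔS = 226 J/K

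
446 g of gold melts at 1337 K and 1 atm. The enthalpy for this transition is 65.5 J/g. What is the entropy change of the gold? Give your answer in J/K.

Heat absorbed by the substance: Q = mL = 446 × 65.5 = 29213 J.
At constant T, ΔS = Q_rev/T = 29213 / 1337 = 21.8 J/K.

ΔS = 21.8 J/K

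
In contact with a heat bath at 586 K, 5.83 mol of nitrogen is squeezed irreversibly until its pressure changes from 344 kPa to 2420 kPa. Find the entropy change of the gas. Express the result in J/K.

Entropy is a state function, so ΔS_gas depends only on the end states.
For an isothermal ideal gas ΔS_gas = nR ln(P₁/P₂) = 5.83 × 8.314 × ln(344/2420) = -94.6 J/K.

ΔS_gas = -94.6 J/K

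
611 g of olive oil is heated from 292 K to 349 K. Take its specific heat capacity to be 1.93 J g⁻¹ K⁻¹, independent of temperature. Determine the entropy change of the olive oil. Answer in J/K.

ΔS = 210 J/K

ΔS = ∫dQ_rev/T = m c ln(T₂/T₁) = 611 × 1.93 × ln(349/292) = 210 J/K.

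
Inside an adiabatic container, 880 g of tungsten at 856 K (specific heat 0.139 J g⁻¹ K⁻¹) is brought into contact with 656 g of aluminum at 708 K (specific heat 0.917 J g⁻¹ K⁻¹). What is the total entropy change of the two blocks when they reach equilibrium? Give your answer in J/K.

ΔS_total = 1.91 J/K

Energy balance: T_f = (m₁c₁T₁ + m₂c₂T₂)/(m₁c₁ + m₂c₂) = 733.01 K.
ΔS₁ = m₁c₁ ln(T_f/T₁) = 122.32 × ln(733.01/856) = -18.97 J/K.
ΔS₂ = m₂c₂ ln(T_f/T₂) = 601.552 × ln(733.01/708) = 20.88 J/K.
ΔS_total = -18.97 + 20.88 = 1.91 J/K.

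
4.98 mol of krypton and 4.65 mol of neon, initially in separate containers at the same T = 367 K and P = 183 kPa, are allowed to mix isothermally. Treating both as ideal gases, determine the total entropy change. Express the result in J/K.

ΔS_mix = 55.4 J/K

Mole fractions: x_A = 4.98/9.63 = 0.517, x_B = 0.483.
ΔS_mix = −R(n_A ln x_A + n_B ln x_B) = −8.314 × (4.98 ln 0.517 + 4.65 ln 0.483) = 55.4 J/K.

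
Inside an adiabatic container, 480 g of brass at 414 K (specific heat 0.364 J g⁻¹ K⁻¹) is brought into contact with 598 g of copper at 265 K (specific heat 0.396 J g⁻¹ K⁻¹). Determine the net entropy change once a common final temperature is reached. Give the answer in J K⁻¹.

Energy balance: T_f = (m₁c₁T₁ + m₂c₂T₂)/(m₁c₁ + m₂c₂) = 328.26 K.
ΔS₁ = m₁c₁ ln(T_f/T₁) = 174.72 × ln(328.26/414) = -40.55 J/K.
ΔS₂ = m₂c₂ ln(T_f/T₂) = 236.808 × ln(328.26/265) = 50.69 J/K.
ΔS_total = -40.55 + 50.69 = 10.1 J/K.

ΔS_total = 10.1 J/K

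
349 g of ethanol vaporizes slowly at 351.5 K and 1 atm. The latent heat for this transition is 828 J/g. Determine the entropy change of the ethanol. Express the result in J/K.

ΔS = 822 J/K

Heat absorbed by the substance: Q = mL = 349 × 828 = 288972 J.
At constant T, ΔS = Q_rev/T = 288972 / 351.5 = 822 J/K.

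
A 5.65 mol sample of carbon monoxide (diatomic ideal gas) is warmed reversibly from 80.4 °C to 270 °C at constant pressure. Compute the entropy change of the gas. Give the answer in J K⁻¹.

ΔS = 70.6 J/K

In kelvin: T₁ = 353.55 K, T₂ = 543.15 K. At constant pressure, ΔS = nC_p ln(T₂/T₁) with C_p = 7R/2 = 29.1 J mol⁻¹ K⁻¹.
ΔS = 5.65 × 29.1 × ln(543.15/353.55) = 70.6 J/K.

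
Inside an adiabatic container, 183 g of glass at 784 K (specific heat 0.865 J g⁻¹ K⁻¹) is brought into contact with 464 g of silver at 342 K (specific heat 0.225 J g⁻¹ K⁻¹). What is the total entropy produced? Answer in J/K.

ΔS_total = 20 J/K

Energy balance: T_f = (m₁c₁T₁ + m₂c₂T₂)/(m₁c₁ + m₂c₂) = 608.34 K.
ΔS₁ = m₁c₁ ln(T_f/T₁) = 158.295 × ln(608.34/784) = -40.16 J/K.
ΔS₂ = m₂c₂ ln(T_f/T₂) = 104.4 × ln(608.34/342) = 60.13 J/K.
ΔS_total = -40.16 + 60.13 = 20 J/K.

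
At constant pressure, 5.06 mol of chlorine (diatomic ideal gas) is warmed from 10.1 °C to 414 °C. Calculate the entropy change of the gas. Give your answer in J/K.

ΔS = 130 J/K

In kelvin: T₁ = 283.25 K, T₂ = 687.15 K. At constant pressure, ΔS = nC_p ln(T₂/T₁) with C_p = 7R/2 = 29.1 J mol⁻¹ K⁻¹.
ΔS = 5.06 × 29.1 × ln(687.15/283.25) = 130 J/K.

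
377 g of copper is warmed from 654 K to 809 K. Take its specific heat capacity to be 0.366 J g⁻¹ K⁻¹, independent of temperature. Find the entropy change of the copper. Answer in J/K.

ΔS = ∫dQ_rev/T = m c ln(T₂/T₁) = 377 × 0.366 × ln(809/654) = 29.3 J/K.

ΔS = 29.3 J/K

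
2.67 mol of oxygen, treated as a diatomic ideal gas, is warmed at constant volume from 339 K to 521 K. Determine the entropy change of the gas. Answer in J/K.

ΔS = 23.8 J/K

At constant volume, ΔS = nC_V ln(T₂/T₁) with C_V = 5R/2 = 20.79 J mol⁻¹ K⁻¹.
ΔS = 2.67 × 20.79 × ln(521/339) = 23.8 J/K.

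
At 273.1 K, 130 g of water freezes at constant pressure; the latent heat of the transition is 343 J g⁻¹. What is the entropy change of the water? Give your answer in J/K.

Heat released by the substance: Q = −mL = −130 × 343 = −44590 J.
At constant T, ΔS = Q_rev/T = −44590 / 273.1 = -163 J/K.

ΔS = -163 J/K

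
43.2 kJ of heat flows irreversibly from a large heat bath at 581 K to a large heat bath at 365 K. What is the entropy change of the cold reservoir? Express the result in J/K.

ΔS_cold = 118 J/K

The cold reservoir gains heat Q, so ΔS_cold = +Q/T_C = 43200/365 = 118 J/K.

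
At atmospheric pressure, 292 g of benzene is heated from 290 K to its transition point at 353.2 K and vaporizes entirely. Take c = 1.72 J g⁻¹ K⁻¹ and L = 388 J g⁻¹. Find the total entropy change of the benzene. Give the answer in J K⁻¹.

Warming step: ΔS₁ = m c ln(T_tr/T_i) = 292 × 1.72 × ln(353.2/290) = 99.02 J/K.
Phase change: ΔS₂ = +mL/T_tr = 292 × 388 / 353.2 = 320.8 J/K.
ΔS_total = (99.02) + (320.8) = 420 J/K.

ΔS = 420 J/K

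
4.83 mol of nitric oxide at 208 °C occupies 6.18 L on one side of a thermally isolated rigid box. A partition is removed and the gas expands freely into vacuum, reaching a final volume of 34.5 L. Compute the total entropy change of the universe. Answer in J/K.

No heat is exchanged and no work is done, so the ideal-gas temperature stays constant.
Entropy is a state function; using a reversible isothermal path, ΔS_gas = nR ln(V₂/V₁) = 4.83 × 8.314 × ln(34.5/6.18) = 69.1 J/K.
The insulated surroundings exchange no heat, so ΔS_surr = 0 and ΔS_universe = ΔS_gas.

ΔS_universe = 69.1 J/K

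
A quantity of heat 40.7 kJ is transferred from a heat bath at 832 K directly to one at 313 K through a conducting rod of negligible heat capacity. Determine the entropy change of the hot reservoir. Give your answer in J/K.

The hot reservoir loses heat Q, so ΔS_hot = −Q/T_H = −40700/832 = -48.9 J/K.

ΔS_hot = -48.9 J/K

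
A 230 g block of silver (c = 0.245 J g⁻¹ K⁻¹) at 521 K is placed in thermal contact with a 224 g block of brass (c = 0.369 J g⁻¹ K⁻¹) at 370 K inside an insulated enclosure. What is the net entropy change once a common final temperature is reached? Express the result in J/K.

Energy balance: T_f = (m₁c₁T₁ + m₂c₂T₂)/(m₁c₁ + m₂c₂) = 431.21 K.
ΔS₁ = m₁c₁ ln(T_f/T₁) = 56.35 × ln(431.21/521) = -10.6586 J/K.
ΔS₂ = m₂c₂ ln(T_f/T₂) = 82.656 × ln(431.21/370) = 12.6544 J/K.
ΔS_total = -10.6586 + 12.6544 = 2 J/K.

ΔS_total = 2 J/K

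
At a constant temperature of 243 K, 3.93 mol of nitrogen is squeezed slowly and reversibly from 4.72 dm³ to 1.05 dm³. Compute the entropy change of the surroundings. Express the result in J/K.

For an isothermal ideal gas ΔS_gas = nR ln(V₂/V₁) = 3.93 × 8.314 × ln(1.05/4.72) = -49.1 J/K.
The process is reversible, so ΔS_surr = −ΔS_gas = 49.1 J/K and ΔS_universe = 0.

ΔS_surr = 49.1 J/K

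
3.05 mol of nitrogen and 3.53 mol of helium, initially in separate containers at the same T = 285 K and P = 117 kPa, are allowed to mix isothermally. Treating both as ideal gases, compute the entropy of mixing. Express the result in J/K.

Mole fractions: x_A = 3.05/6.58 = 0.464, x_B = 0.536.
ΔS_mix = −R(n_A ln x_A + n_B ln x_B) = −8.314 × (3.05 ln 0.464 + 3.53 ln 0.536) = 37.8 J/K.

ΔS_mix = 37.8 J/K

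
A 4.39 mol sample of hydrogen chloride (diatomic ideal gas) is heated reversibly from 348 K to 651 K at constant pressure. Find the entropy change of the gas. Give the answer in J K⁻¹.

At constant pressure, ΔS = nC_p ln(T₂/T₁) with C_p = 7R/2 = 29.1 J mol⁻¹ K⁻¹.
ΔS = 4.39 × 29.1 × ln(651/348) = 80 J/K.

ΔS = 80 J/K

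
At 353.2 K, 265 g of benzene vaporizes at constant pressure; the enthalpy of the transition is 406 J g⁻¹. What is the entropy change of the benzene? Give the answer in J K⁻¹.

ΔS = 305 J/K

Heat absorbed by the substance: Q = mL = 265 × 406 = 107590 J.
At constant T, ΔS = Q_rev/T = 107590 / 353.2 = 305 J/K.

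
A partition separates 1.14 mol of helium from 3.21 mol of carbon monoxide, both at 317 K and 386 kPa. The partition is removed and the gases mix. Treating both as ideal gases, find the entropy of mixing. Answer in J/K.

Mole fractions: x_A = 1.14/4.35 = 0.262, x_B = 0.738.
ΔS_mix = −R(n_A ln x_A + n_B ln x_B) = −8.314 × (1.14 ln 0.262 + 3.21 ln 0.738) = 20.8 J/K.

ΔS_mix = 20.8 J/K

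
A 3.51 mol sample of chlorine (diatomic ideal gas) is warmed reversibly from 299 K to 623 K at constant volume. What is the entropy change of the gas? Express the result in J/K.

ΔS = 53.6 J/K

At constant volume, ΔS = nC_V ln(T₂/T₁) with C_V = 5R/2 = 20.79 J mol⁻¹ K⁻¹.
ΔS = 3.51 × 20.79 × ln(623/299) = 53.6 J/K.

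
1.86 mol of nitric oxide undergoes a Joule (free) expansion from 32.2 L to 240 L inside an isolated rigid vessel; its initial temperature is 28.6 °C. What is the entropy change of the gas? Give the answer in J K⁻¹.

ΔS_gas = 31.1 J/K

For an ideal gas in free expansion Q = 0 and W = 0, so T is unchanged.
Entropy is a state function; using a reversible isothermal path, ΔS_gas = nR ln(V₂/V₁) = 1.86 × 8.314 × ln(240/32.2) = 31.1 J/K.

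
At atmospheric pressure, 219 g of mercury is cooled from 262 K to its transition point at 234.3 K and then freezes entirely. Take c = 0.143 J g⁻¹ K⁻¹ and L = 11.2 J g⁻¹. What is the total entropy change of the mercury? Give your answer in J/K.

ΔS = -14 J/K

Cooling step: ΔS₁ = m c ln(T_tr/T_i) = 219 × 0.143 × ln(234.3/262) = -3.499 J/K.
Phase change: ΔS₂ = −mL/T_tr = −219 × 11.2 / 234.3 = -10.47 J/K.
ΔS_total = (-3.499) + (-10.47) = -14 J/K.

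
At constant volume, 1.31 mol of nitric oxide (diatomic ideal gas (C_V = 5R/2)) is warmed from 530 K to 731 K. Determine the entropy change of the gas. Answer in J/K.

ΔS = 8.75 J/K

At constant volume, ΔS = nC_V ln(T₂/T₁) with C_V = 5R/2 = 20.79 J mol⁻¹ K⁻¹.
ΔS = 1.31 × 20.79 × ln(731/530) = 8.75 J/K.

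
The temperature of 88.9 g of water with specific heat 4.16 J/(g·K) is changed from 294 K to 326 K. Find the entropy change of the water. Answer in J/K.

ΔS = ∫dQ_rev/T = m c ln(T₂/T₁) = 88.9 × 4.16 × ln(326/294) = 38.2 J/K.

ΔS = 38.2 J/K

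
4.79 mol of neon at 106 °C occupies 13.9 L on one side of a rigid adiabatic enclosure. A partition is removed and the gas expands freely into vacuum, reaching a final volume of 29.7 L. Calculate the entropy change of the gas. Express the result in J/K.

For an ideal gas in free expansion Q = 0 and W = 0, so T is unchanged.
Entropy is a state function; using a reversible isothermal path, ΔS_gas = nR ln(V₂/V₁) = 4.79 × 8.314 × ln(29.7/13.9) = 30.2 J/K.

ΔS_gas = 30.2 J/K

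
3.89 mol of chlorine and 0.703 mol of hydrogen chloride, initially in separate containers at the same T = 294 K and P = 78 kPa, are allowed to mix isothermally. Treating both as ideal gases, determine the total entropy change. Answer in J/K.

Mole fractions: x_A = 3.89/4.59 = 0.847, x_B = 0.153.
ΔS_mix = −R(n_A ln x_A + n_B ln x_B) = −8.314 × (3.89 ln 0.847 + 0.703 ln 0.153) = 16.3 J/K.

ΔS_mix = 16.3 J/K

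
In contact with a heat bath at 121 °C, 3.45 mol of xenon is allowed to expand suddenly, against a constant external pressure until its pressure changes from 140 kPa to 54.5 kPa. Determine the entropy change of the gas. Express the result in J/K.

ΔS_gas = 27.1 J/K

Entropy is a state function, so ΔS_gas depends only on the end states.
For an isothermal ideal gas ΔS_gas = nR ln(P₁/P₂) = 3.45 × 8.314 × ln(140/54.5) = 27.1 J/K.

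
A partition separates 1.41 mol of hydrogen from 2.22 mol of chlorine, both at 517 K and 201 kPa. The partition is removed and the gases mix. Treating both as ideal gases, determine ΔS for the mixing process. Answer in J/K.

Mole fractions: x_A = 1.41/3.63 = 0.388, x_B = 0.612.
ΔS_mix = −R(n_A ln x_A + n_B ln x_B) = −8.314 × (1.41 ln 0.388 + 2.22 ln 0.612) = 20.2 J/K.

ΔS_mix = 20.2 J/K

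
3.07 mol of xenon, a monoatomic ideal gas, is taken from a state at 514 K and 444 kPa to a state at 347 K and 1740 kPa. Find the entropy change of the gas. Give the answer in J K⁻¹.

ΔS = nC_p ln(T₂/T₁) − nR ln(P₂/P₁), with C_p = 5R/2 = 20.79 J mol⁻¹ K⁻¹ for a monoatomic ideal gas.
ΔS = 3.07 × [20.79 × ln(347/514) − 8.314 × ln(1740/444)] = -59.9 J/K.

ΔS = -59.9 J/K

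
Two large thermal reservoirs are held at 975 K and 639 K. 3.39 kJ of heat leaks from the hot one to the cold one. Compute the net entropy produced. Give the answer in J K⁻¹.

ΔS_hot = −Q/T_H = −3390/975 = -3.477 J/K and ΔS_cold = +Q/T_C = 3390/639 = 5.305 J/K.
ΔS_total = -3.477 + 5.305 = 1.83 J/K, positive as the second law requires.

ΔS_total = 1.83 J/K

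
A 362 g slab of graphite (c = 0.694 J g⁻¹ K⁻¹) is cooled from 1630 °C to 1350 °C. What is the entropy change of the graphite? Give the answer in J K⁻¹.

ΔS = -40 J/K

In kelvin: T₁ = 1903.15 K, T₂ = 1623.15 K. ΔS = ∫dQ_rev/T = m c ln(T₂/T₁) = 362 × 0.694 × ln(1623.15/1903.15) = -40 J/K.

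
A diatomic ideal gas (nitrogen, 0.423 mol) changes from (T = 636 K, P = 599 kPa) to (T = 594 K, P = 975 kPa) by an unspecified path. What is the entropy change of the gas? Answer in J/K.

ΔS = nC_p ln(T₂/T₁) − nR ln(P₂/P₁), with C_p = 7R/2 = 29.1 J mol⁻¹ K⁻¹ for a diatomic ideal gas.
ΔS = 0.423 × [29.1 × ln(594/636) − 8.314 × ln(975/599)] = -2.55 J/K.

ΔS = -2.55 J/K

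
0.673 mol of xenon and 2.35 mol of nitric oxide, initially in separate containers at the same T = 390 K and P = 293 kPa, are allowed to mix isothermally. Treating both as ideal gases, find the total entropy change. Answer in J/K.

Mole fractions: x_A = 0.673/3.02 = 0.223, x_B = 0.777.
ΔS_mix = −R(n_A ln x_A + n_B ln x_B) = −8.314 × (0.673 ln 0.223 + 2.35 ln 0.777) = 13.3 J/K.

ΔS_mix = 13.3 J/K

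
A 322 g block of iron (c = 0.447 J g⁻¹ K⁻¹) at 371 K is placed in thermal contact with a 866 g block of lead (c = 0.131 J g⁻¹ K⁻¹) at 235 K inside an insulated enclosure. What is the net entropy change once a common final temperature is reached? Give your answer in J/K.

Energy balance: T_f = (m₁c₁T₁ + m₂c₂T₂)/(m₁c₁ + m₂c₂) = 311.05 K.
ΔS₁ = m₁c₁ ln(T_f/T₁) = 143.934 × ln(311.05/371) = -25.37 J/K.
ΔS₂ = m₂c₂ ln(T_f/T₂) = 113.446 × ln(311.05/235) = 31.81 J/K.
ΔS_total = -25.37 + 31.81 = 6.44 J/K.

ΔS_total = 6.44 J/K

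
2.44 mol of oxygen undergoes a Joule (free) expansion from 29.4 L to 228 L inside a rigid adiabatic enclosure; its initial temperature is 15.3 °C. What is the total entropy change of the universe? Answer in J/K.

For an ideal gas in free expansion Q = 0 and W = 0, so T is unchanged.
Entropy is a state function; using a reversible isothermal path, ΔS_gas = nR ln(V₂/V₁) = 2.44 × 8.314 × ln(228/29.4) = 41.6 J/K.
The insulated surroundings exchange no heat, so ΔS_surr = 0 and ΔS_universe = ΔS_gas.

ΔS_universe = 41.6 J/K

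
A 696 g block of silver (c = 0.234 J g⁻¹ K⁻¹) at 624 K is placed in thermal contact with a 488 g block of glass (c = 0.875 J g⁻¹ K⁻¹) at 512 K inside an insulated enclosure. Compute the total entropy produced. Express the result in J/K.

Energy balance: T_f = (m₁c₁T₁ + m₂c₂T₂)/(m₁c₁ + m₂c₂) = 542.92 K.
ΔS₁ = m₁c₁ ln(T_f/T₁) = 162.864 × ln(542.92/624) = -22.67 J/K.
ΔS₂ = m₂c₂ ln(T_f/T₂) = 427 × ln(542.92/512) = 25.04 J/K.
ΔS_total = -22.67 + 25.04 = 2.37 J/K.

ΔS_total = 2.37 J/K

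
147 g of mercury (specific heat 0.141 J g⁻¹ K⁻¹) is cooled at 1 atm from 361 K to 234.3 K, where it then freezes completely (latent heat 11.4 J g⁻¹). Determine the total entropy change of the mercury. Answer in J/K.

ΔS = -16.1 J/K

Cooling step: ΔS₁ = m c ln(T_tr/T_i) = 147 × 0.141 × ln(234.3/361) = -8.96 J/K.
Phase change: ΔS₂ = −mL/T_tr = −147 × 11.4 / 234.3 = -7.152 J/K.
ΔS_total = (-8.96) + (-7.152) = -16.1 J/K.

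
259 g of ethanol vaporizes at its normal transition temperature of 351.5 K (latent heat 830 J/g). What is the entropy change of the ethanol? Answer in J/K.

ΔS = 612 J/K

Heat absorbed by the substance: Q = mL = 259 × 830 = 214970 J.
At constant T, ΔS = Q_rev/T = 214970 / 351.5 = 612 J/K.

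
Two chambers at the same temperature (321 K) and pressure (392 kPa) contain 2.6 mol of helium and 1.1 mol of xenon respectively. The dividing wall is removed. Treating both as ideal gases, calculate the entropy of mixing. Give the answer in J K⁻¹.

ΔS_mix = 18.7 J/K

Mole fractions: x_A = 2.6/3.7 = 0.703, x_B = 0.297.
ΔS_mix = −R(n_A ln x_A + n_B ln x_B) = −8.314 × (2.6 ln 0.703 + 1.1 ln 0.297) = 18.7 J/K.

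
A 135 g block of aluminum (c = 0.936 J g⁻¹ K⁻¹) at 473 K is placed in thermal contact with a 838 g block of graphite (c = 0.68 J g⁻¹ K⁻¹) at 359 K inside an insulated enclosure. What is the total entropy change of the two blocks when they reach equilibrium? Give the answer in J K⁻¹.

Energy balance: T_f = (m₁c₁T₁ + m₂c₂T₂)/(m₁c₁ + m₂c₂) = 379.69 K.
ΔS₁ = m₁c₁ ln(T_f/T₁) = 126.36 × ln(379.69/473) = -27.766 J/K.
ΔS₂ = m₂c₂ ln(T_f/T₂) = 569.84 × ln(379.69/359) = 31.931 J/K.
ΔS_total = -27.766 + 31.931 = 4.17 J/K.

ΔS_total = 4.17 J/K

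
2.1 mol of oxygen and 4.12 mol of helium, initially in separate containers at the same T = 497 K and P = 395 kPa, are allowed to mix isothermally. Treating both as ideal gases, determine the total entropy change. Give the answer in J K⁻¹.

Mole fractions: x_A = 2.1/6.22 = 0.338, x_B = 0.662.
ΔS_mix = −R(n_A ln x_A + n_B ln x_B) = −8.314 × (2.1 ln 0.338 + 4.12 ln 0.662) = 33.1 J/K.

ΔS_mix = 33.1 J/K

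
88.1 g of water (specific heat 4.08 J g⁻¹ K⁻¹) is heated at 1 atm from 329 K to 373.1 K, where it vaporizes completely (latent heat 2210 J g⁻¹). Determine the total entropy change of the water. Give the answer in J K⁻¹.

ΔS = 567 J/K

Warming step: ΔS₁ = m c ln(T_tr/T_i) = 88.1 × 4.08 × ln(373.1/329) = 45.21 J/K.
Phase change: ΔS₂ = +mL/T_tr = 88.1 × 2210 / 373.1 = 521.8 J/K.
ΔS_total = (45.21) + (521.8) = 567 J/K.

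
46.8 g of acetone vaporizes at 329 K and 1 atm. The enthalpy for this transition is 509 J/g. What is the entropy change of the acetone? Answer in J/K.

Heat absorbed by the substance: Q = mL = 46.8 × 509 = 23821.2 J.
At constant T, ΔS = Q_rev/T = 23821.2 / 329 = 72.4 J/K.

ΔS = 72.4 J/K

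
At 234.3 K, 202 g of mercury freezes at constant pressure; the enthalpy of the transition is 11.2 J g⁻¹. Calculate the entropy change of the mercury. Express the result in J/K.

Heat released by the substance: Q = −mL = −202 × 11.2 = −2262.4 J.
At constant T, ΔS = Q_rev/T = −2262.4 / 234.3 = -9.66 J/K.

ΔS = -9.66 J/K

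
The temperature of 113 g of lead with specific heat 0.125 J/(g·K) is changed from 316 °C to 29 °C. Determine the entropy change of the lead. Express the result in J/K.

In kelvin: T₁ = 589.15 K, T₂ = 302.15 K. ΔS = ∫dQ_rev/T = m c ln(T₂/T₁) = 113 × 0.125 × ln(302.15/589.15) = -9.43 J/K.

ΔS = -9.43 J/K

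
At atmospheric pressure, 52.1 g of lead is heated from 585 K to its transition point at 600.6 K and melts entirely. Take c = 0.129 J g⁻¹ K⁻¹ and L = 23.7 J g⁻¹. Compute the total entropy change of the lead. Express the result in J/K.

ΔS = 2.23 J/K

Warming step: ΔS₁ = m c ln(T_tr/T_i) = 52.1 × 0.129 × ln(600.6/585) = 0.1769 J/K.
Phase change: ΔS₂ = +mL/T_tr = 52.1 × 23.7 / 600.6 = 2.056 J/K.
ΔS_total = (0.1769) + (2.056) = 2.23 J/K.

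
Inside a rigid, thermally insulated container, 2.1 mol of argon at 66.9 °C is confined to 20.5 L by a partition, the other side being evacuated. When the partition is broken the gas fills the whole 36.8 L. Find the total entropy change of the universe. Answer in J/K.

ΔS_universe = 10.2 J/K

For an ideal gas in free expansion Q = 0 and W = 0, so T is unchanged.
Entropy is a state function; using a reversible isothermal path, ΔS_gas = nR ln(V₂/V₁) = 2.1 × 8.314 × ln(36.8/20.5) = 10.2 J/K.
The insulated surroundings exchange no heat, so ΔS_surr = 0 and ΔS_universe = ΔS_gas.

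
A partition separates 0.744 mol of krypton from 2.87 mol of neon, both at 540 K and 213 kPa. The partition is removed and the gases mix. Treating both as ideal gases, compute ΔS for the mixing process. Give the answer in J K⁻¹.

Mole fractions: x_A = 0.744/3.61 = 0.206, x_B = 0.794.
ΔS_mix = −R(n_A ln x_A + n_B ln x_B) = −8.314 × (0.744 ln 0.206 + 2.87 ln 0.794) = 15.3 J/K.

ΔS_mix = 15.3 J/K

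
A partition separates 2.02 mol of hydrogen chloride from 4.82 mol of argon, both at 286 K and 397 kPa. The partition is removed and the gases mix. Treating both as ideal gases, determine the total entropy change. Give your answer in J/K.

Mole fractions: x_A = 2.02/6.84 = 0.295, x_B = 0.705.
ΔS_mix = −R(n_A ln x_A + n_B ln x_B) = −8.314 × (2.02 ln 0.295 + 4.82 ln 0.705) = 34.5 J/K.

ΔS_mix = 34.5 J/K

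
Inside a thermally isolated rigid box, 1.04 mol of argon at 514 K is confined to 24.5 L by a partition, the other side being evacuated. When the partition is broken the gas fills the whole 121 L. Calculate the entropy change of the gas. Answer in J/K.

No heat is exchanged and no work is done, so the ideal-gas temperature stays constant.
Entropy is a state function; using a reversible isothermal path, ΔS_gas = nR ln(V₂/V₁) = 1.04 × 8.314 × ln(121/24.5) = 13.8 J/K.

ΔS_gas = 13.8 J/K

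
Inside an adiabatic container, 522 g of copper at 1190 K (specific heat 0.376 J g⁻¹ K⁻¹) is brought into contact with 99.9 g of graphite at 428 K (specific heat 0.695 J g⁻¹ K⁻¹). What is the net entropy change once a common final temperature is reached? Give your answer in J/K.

Energy balance: T_f = (m₁c₁T₁ + m₂c₂T₂)/(m₁c₁ + m₂c₂) = 990.88 K.
ΔS₁ = m₁c₁ ln(T_f/T₁) = 196.272 × ln(990.88/1190) = -35.94 J/K.
ΔS₂ = m₂c₂ ln(T_f/T₂) = 69.4305 × ln(990.88/428) = 58.285 J/K.
ΔS_total = -35.94 + 58.285 = 22.3 J/K.

ΔS_total = 22.3 J/K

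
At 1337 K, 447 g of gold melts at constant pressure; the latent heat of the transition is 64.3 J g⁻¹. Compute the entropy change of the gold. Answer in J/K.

ΔS = 21.5 J/K

Heat absorbed by the substance: Q = mL = 447 × 64.3 = 28742.1 J.
At constant T, ΔS = Q_rev/T = 28742.1 / 1337 = 21.5 J/K.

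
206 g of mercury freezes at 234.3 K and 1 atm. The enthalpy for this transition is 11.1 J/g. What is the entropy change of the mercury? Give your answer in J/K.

ΔS = -9.76 J/K

Heat released by the substance: Q = −mL = −206 × 11.1 = −2286.6 J.
At constant T, ΔS = Q_rev/T = −2286.6 / 234.3 = -9.76 J/K.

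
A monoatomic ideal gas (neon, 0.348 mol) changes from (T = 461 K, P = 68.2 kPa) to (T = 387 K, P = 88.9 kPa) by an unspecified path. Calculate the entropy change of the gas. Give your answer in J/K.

ΔS = nC_p ln(T₂/T₁) − nR ln(P₂/P₁), with C_p = 5R/2 = 20.79 J mol⁻¹ K⁻¹ for a monoatomic ideal gas.
ΔS = 0.348 × [20.79 × ln(387/461) − 8.314 × ln(88.9/68.2)] = -2.03 J/K.

ΔS = -2.03 J/K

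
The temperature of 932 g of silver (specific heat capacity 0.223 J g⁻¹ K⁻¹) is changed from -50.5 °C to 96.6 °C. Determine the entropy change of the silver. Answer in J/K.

In kelvin: T₁ = 222.65 K, T₂ = 369.75 K. ΔS = ∫dQ_rev/T = m c ln(T₂/T₁) = 932 × 0.223 × ln(369.75/222.65) = 105 J/K.

ΔS = 105 J/K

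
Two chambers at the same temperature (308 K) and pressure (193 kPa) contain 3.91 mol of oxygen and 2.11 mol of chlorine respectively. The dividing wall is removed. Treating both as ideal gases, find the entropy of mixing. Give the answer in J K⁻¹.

Mole fractions: x_A = 3.91/6.02 = 0.65, x_B = 0.35.
ΔS_mix = −R(n_A ln x_A + n_B ln x_B) = −8.314 × (3.91 ln 0.65 + 2.11 ln 0.35) = 32.4 J/K.

ΔS_mix = 32.4 J/K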